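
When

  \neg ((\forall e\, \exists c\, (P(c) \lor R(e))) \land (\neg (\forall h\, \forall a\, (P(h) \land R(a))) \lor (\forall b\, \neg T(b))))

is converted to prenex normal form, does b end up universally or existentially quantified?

existential

Drive negations inward (¬∀x A ≡ ∃x ¬A, ¬∃x A ≡ ∀x ¬A, De Morgan for ∧/∨):
  (\exists e\, \forall c\, (\neg P(c) \land \neg R(e))) \lor (\forall h\, \forall a\, (P(h) \land R(a))) \land (\exists b\, T(b))
All bound variables are already distinct, so no renaming is needed.
Finally move all quantifiers to the prefix:
  \exists e\, \forall c\, \forall h\, \forall a\, \exists b\, (\neg P(c) \land \neg R(e) \lor P(h) \land R(a) \land T(b))
The quantifier \forall b sits under an odd number of negations, so it flips to \exists b.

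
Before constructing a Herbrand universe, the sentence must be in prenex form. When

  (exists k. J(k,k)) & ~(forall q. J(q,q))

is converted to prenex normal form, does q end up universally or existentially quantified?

Move each ¬ inward, flipping quantifiers it crosses:
  (exists k. J(k,k)) & (exists q. ~J(q,q))
All bound variables are already distinct, so no renaming is needed.
Extract every quantifier outward, since the variables are now distinct and don't occur free across branches:
  exists k. exists q. (J(k,k) & ~J(q,q))
The quantifier forall q sits under an odd number of negations, so it flips to exists q.

existential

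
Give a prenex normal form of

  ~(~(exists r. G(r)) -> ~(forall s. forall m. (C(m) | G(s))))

forall r. forall s. forall m. (~G(r) & (C(m) | G(s)))

Rewrite implications/biconditionals: A → B as ¬A ∨ B.
  ~(~~(exists r. G(r)) | ~(forall s. forall m. (C(m) | G(s))))
Push ¬ through the quantifiers and connectives to reach negation normal form:
  (forall r. ~G(r)) & (forall s. forall m. (C(m) | G(s)))
All bound variables are already distinct, so no renaming is needed.
Extract every quantifier outward, since the variables are now distinct and don't occur free across branches:
  forall r. forall s. forall m. (~G(r) & (C(m) | G(s)))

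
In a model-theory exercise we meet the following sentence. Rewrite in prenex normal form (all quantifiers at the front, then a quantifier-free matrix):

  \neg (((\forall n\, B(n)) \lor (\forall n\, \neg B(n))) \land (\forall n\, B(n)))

\exists n\, \exists q\, \exists c\, (\neg B(n) \land B(q) \lor \neg B(c))

Drive negations inward (¬∀x A ≡ ∃x ¬A, ¬∃x A ≡ ∀x ¬A, De Morgan for ∧/∨):
  (\exists n\, \neg B(n)) \land (\exists n\, B(n)) \lor (\exists n\, \neg B(n))
Rename bound variables to avoid capture: n↦q, n↦c.
  (\exists n\, \neg B(n)) \land (\exists q\, B(q)) \lor (\exists c\, \neg B(c))
Finally move all quantifiers to the prefix:
  \exists n\, \exists q\, \exists c\, (\neg B(n) \land B(q) \lor \neg B(c))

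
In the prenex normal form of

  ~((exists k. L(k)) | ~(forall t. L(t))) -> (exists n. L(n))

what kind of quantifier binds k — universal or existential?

Eliminate → and ↔ using ¬ and ∨.
  ~~((exists k. L(k)) | ~(forall t. L(t))) | (exists n. L(n))
Drive negations inward (¬∀x A ≡ ∃x ¬A, ¬∃x A ≡ ∀x ¬A, De Morgan for ∧/∨):
  (exists k. L(k)) | (exists t. ~L(t)) | (exists n. L(n))
All bound variables are already distinct, so no renaming is needed.
Finally move all quantifiers to the prefix:
  exists k. exists t. exists n. (L(k) | ~L(t) | L(n))
The quantifier exists k sits under an even number of negations (counting the antecedent side of each →), so it remains existential.

existential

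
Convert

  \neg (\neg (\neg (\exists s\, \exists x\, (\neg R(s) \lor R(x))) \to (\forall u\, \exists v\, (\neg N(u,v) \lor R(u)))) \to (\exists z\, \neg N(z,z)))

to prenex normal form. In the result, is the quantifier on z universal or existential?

universal

Rewrite implications/biconditionals: A → B as ¬A ∨ B.
  \neg (\neg \neg (\neg \neg (\exists s\, \exists x\, (\neg R(s) \lor R(x))) \lor (\forall u\, \exists v\, (\neg N(u,v) \lor R(u)))) \lor (\exists z\, \neg N(z,z)))
Move each ¬ inward, flipping quantifiers it crosses:
  (\forall s\, \forall x\, (R(s) \land \neg R(x))) \land (\exists u\, \forall v\, (N(u,v) \land \neg R(u))) \land (\forall z\, N(z,z))
All bound variables are already distinct, so no renaming is needed.
Pull the quantifiers to the front (each side's bound variable is not free in the other side):
  \forall s\, \forall x\, \exists u\, \forall v\, \forall z\, (R(s) \land \neg R(x) \land N(u,v) \land \neg R(u) \land N(z,z))
The quantifier \exists z sits under an odd number of negations (counting the antecedent side of each →), so it flips to \forall z.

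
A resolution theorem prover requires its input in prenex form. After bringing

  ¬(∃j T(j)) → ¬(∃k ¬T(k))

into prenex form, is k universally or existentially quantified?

universal

First replace A → B with ¬A ∨ B.
  ¬¬(∃j T(j)) ∨ ¬(∃k ¬T(k))
Drive negations inward (¬∀x A ≡ ∃x ¬A, ¬∃x A ≡ ∀x ¬A, De Morgan for ∧/∨):
  (∃j T(j)) ∨ (∀k T(k))
All bound variables are already distinct, so no renaming is needed.
Finally move all quantifiers to the prefix:
  ∃j ∀k (T(j) ∨ T(k))
The quantifier ∃k sits under an odd number of negations (counting the antecedent side of each →), so it flips to ∀k.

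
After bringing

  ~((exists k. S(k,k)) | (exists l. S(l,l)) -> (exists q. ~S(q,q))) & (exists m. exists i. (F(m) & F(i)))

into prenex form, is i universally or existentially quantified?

First replace A → B with ¬A ∨ B.
  ~(~((exists k. S(k,k)) | (exists l. S(l,l))) | (exists q. ~S(q,q))) & (exists m. exists i. (F(m) & F(i)))
Push ¬ through the quantifiers and connectives to reach negation normal form:
  ((exists k. S(k,k)) | (exists l. S(l,l))) & (forall q. S(q,q)) & (exists m. exists i. (F(m) & F(i)))
Pull the quantifiers to the front (each side's bound variable is not free in the other side):
  exists k. exists l. forall q. exists m. exists i. ((S(k,k) | S(l,l)) & S(q,q) & F(m) & F(i))
The quantifier exists i sits under an even number of negations (counting the antecedent side of each →), so it remains existential.

existential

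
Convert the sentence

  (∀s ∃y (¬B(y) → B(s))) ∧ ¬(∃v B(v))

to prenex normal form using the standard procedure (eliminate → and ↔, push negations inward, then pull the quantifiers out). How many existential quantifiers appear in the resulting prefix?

First replace A → B with ¬A ∨ B.
  (∀s ∃y (¬¬B(y) ∨ B(s))) ∧ ¬(∃v B(v))
Move each ¬ inward, flipping quantifiers it crosses:
  (∀s ∃y (B(y) ∨ B(s))) ∧ (∀v ¬B(v))
Pull the quantifiers to the front (each side's bound variable is not free in the other side):
  ∀s ∃y ∀v ((B(y) ∨ B(s)) ∧ ¬B(v))
The prefix is ∀s ∃y ∀v: 2 universal, 1 existential.

1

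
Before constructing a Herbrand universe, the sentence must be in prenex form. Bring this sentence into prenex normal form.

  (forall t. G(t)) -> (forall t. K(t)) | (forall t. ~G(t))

exists t. forall c. forall u1. (~G(t) | K(c) | ~G(u1))

Eliminate → and ↔ using ¬ and ∨.
  ~(forall t. G(t)) | (forall t. K(t)) | (forall t. ~G(t))
Push ¬ through the quantifiers and connectives to reach negation normal form:
  (exists t. ~G(t)) | (forall t. K(t)) | (forall t. ~G(t))
Give each quantifier a distinct variable: t↦c, t↦u1.
  (exists t. ~G(t)) | (forall c. K(c)) | (forall u1. ~G(u1))
Finally move all quantifiers to the prefix:
  exists t. forall c. forall u1. (~G(t) | K(c) | ~G(u1))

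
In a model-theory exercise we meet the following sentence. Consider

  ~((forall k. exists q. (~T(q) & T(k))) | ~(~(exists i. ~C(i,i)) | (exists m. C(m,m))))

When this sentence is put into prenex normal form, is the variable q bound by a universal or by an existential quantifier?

Push ¬ through the quantifiers and connectives to reach negation normal form:
  (exists k. forall q. (T(q) | ~T(k))) & ((forall i. C(i,i)) | (exists m. C(m,m)))
All bound variables are already distinct, so no renaming is needed.
Finally move all quantifiers to the prefix:
  exists k. forall q. forall i. exists m. ((T(q) | ~T(k)) & (C(i,i) | C(m,m)))
The quantifier exists q sits under an odd number of negations, so it flips to forall q.

universal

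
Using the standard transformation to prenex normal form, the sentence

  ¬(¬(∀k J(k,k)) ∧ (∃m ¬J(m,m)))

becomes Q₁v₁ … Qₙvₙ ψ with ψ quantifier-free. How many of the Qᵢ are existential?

Drive negations inward (¬∀x A ≡ ∃x ¬A, ¬∃x A ≡ ∀x ¬A, De Morgan for ∧/∨):
  (∀k J(k,k)) ∨ (∀m J(m,m))
All bound variables are already distinct, so no renaming is needed.
Pull the quantifiers to the front (each side's bound variable is not free in the other side):
  ∀k ∀m (J(k,k) ∨ J(m,m))
The prefix is ∀k ∀m: 2 universal, 0 existential.

0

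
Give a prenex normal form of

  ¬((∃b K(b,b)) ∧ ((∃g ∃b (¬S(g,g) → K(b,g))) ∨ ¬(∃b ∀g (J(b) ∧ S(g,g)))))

∀b ∀g ∀y ∃a ∀x (¬K(b,b) ∨ ¬S(g,g) ∧ ¬K(y,g) ∧ J(a) ∧ S(x,x))

Eliminate → and ↔ using ¬ and ∨.
  ¬((∃b K(b,b)) ∧ ((∃g ∃b (¬¬S(g,g) ∨ K(b,g))) ∨ ¬(∃b ∀g (J(b) ∧ S(g,g)))))
Drive negations inward (¬∀x A ≡ ∃x ¬A, ¬∃x A ≡ ∀x ¬A, De Morgan for ∧/∨):
  (∀b ¬K(b,b)) ∨ (∀g ∀b (¬S(g,g) ∧ ¬K(b,g))) ∧ (∃b ∀g (J(b) ∧ S(g,g)))
Rename bound variables to avoid capture: b↦y, b↦a, g↦x.
  (∀b ¬K(b,b)) ∨ (∀g ∀y (¬S(g,g) ∧ ¬K(y,g))) ∧ (∃a ∀x (J(a) ∧ S(x,x)))
Finally move all quantifiers to the prefix:
  ∀b ∀g ∀y ∃a ∀x (¬K(b,b) ∨ ¬S(g,g) ∧ ¬K(y,g) ∧ J(a) ∧ S(x,x))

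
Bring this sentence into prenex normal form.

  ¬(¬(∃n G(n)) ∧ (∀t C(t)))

∃n ∃t (G(n) ∨ ¬C(t))

Drive negations inward (¬∀x A ≡ ∃x ¬A, ¬∃x A ≡ ∀x ¬A, De Morgan for ∧/∨):
  (∃n G(n)) ∨ (∃t ¬C(t))
All bound variables are already distinct, so no renaming is needed.
Finally move all quantifiers to the prefix:
  ∃n ∃t (G(n) ∨ ¬C(t))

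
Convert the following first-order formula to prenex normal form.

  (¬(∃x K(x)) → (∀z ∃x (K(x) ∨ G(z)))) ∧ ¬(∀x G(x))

∃x ∀z ∃z1 ∃b ((K(x) ∨ K(z1) ∨ G(z)) ∧ ¬G(b))

Rewrite implications/biconditionals: A → B as ¬A ∨ B.
  (¬¬(∃x K(x)) ∨ (∀z ∃x (K(x) ∨ G(z)))) ∧ ¬(∀x G(x))
Move each ¬ inward, flipping quantifiers it crosses:
  ((∃x K(x)) ∨ (∀z ∃x (K(x) ∨ G(z)))) ∧ (∃x ¬G(x))
Standardize variables apart so no two quantifiers bind the same name: x↦z1, x↦b.
  ((∃x K(x)) ∨ (∀z ∃z1 (K(z1) ∨ G(z)))) ∧ (∃b ¬G(b))
Pull the quantifiers to the front (each side's bound variable is not free in the other side):
  ∃x ∀z ∃z1 ∃b ((K(x) ∨ K(z1) ∨ G(z)) ∧ ¬G(b))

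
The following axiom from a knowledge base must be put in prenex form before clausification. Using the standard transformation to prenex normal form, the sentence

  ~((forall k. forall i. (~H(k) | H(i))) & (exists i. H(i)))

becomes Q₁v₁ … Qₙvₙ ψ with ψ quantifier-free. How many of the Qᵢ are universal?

Move each ¬ inward, flipping quantifiers it crosses:
  (exists k. exists i. (H(k) & ~H(i))) | (forall i. ~H(i))
Rename bound variables to avoid capture: i↦z.
  (exists k. exists i. (H(k) & ~H(i))) | (forall z. ~H(z))
Finally move all quantifiers to the prefix:
  exists k. exists i. forall z. (H(k) & ~H(i) | ~H(z))
The prefix is exists k exists i forall z: 1 universal, 2 existential.

1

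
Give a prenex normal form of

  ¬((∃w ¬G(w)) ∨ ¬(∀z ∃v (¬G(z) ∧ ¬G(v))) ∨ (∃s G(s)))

∀w ∀z ∃v ∀s (G(w) ∧ ¬G(z) ∧ ¬G(v) ∧ ¬G(s))

Drive negations inward (¬∀x A ≡ ∃x ¬A, ¬∃x A ≡ ∀x ¬A, De Morgan for ∧/∨):
  (∀w G(w)) ∧ (∀z ∃v (¬G(z) ∧ ¬G(v))) ∧ (∀s ¬G(s))
Extract every quantifier outward, since the variables are now distinct and don't occur free across branches:
  ∀w ∀z ∃v ∀s (G(w) ∧ ¬G(z) ∧ ¬G(v) ∧ ¬G(s))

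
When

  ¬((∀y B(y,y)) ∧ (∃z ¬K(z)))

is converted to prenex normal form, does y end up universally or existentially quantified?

existential

Drive negations inward (¬∀x A ≡ ∃x ¬A, ¬∃x A ≡ ∀x ¬A, De Morgan for ∧/∨):
  (∃y ¬B(y,y)) ∨ (∀z K(z))
Extract every quantifier outward, since the variables are now distinct and don't occur free across branches:
  ∃y ∀z (¬B(y,y) ∨ K(z))
The quantifier ∀y sits under an odd number of negations, so it flips to ∃y.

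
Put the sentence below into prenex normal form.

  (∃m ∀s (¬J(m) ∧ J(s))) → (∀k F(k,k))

Rewrite implications/biconditionals: A → B as ¬A ∨ B.
  ¬(∃m ∀s (¬J(m) ∧ J(s))) ∨ (∀k F(k,k))
Drive negations inward (¬∀x A ≡ ∃x ¬A, ¬∃x A ≡ ∀x ¬A, De Morgan for ∧/∨):
  (∀m ∃s (J(m) ∨ ¬J(s))) ∨ (∀k F(k,k))
All bound variables are already distinct, so no renaming is needed.
Extract every quantifier outward, since the variables are now distinct and don't occur free across branches:
  ∀m ∃s ∀k (J(m) ∨ ¬J(s) ∨ F(k,k))

∀m ∃s ∀k (J(m) ∨ ¬J(s) ∨ F(k,k))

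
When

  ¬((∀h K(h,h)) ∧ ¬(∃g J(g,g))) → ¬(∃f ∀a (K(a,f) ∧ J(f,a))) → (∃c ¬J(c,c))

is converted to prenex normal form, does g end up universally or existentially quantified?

universal

Eliminate → and ↔ using ¬ and ∨.
  ¬¬((∀h K(h,h)) ∧ ¬(∃g J(g,g))) ∨ ¬¬(∃f ∀a (K(a,f) ∧ J(f,a))) ∨ (∃c ¬J(c,c))
Push ¬ through the quantifiers and connectives to reach negation normal form:
  (∀h K(h,h)) ∧ (∀g ¬J(g,g)) ∨ (∃f ∀a (K(a,f) ∧ J(f,a))) ∨ (∃c ¬J(c,c))
All bound variables are already distinct, so no renaming is needed.
Finally move all quantifiers to the prefix:
  ∀h ∀g ∃f ∀a ∃c (K(h,h) ∧ ¬J(g,g) ∨ K(a,f) ∧ J(f,a) ∨ ¬J(c,c))
The quantifier ∃g sits under an odd number of negations (counting the antecedent side of each →), so it flips to ∀g.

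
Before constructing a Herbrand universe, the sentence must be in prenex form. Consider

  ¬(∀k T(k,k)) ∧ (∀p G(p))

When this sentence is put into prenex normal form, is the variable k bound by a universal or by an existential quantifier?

existential

Move each ¬ inward, flipping quantifiers it crosses:
  (∃k ¬T(k,k)) ∧ (∀p G(p))
Extract every quantifier outward, since the variables are now distinct and don't occur free across branches:
  ∃k ∀p (¬T(k,k) ∧ G(p))
The quantifier ∀k sits under an odd number of negations, so it flips to ∃k.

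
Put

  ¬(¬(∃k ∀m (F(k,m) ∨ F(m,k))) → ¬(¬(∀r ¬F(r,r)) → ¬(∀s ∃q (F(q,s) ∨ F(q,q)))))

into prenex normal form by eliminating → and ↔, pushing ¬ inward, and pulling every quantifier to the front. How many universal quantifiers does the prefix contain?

3

First replace A → B with ¬A ∨ B.
  ¬(¬¬(∃k ∀m (F(k,m) ∨ F(m,k))) ∨ ¬(¬¬(∀r ¬F(r,r)) ∨ ¬(∀s ∃q (F(q,s) ∨ F(q,q)))))
Push ¬ through the quantifiers and connectives to reach negation normal form:
  (∀k ∃m (¬F(k,m) ∧ ¬F(m,k))) ∧ ((∀r ¬F(r,r)) ∨ (∃s ∀q (¬F(q,s) ∧ ¬F(q,q))))
All bound variables are already distinct, so no renaming is needed.
Extract every quantifier outward, since the variables are now distinct and don't occur free across branches:
  ∀k ∃m ∀r ∃s ∀q (¬F(k,m) ∧ ¬F(m,k) ∧ (¬F(r,r) ∨ ¬F(q,s) ∧ ¬F(q,q)))
The prefix is ∀k ∃m ∀r ∃s ∀q: 3 universal, 2 existential.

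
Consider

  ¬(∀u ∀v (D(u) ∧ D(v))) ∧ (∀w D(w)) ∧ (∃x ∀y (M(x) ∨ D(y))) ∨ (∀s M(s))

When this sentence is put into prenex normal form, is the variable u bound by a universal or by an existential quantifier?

Move each ¬ inward, flipping quantifiers it crosses:
  (∃u ∃v (¬D(u) ∨ ¬D(v))) ∧ (∀w D(w)) ∧ (∃x ∀y (M(x) ∨ D(y))) ∨ (∀s M(s))
All bound variables are already distinct, so no renaming is needed.
Extract every quantifier outward, since the variables are now distinct and don't occur free across branches:
  ∃u ∃v ∀w ∃x ∀y ∀s ((¬D(u) ∨ ¬D(v)) ∧ D(w) ∧ (M(x) ∨ D(y)) ∨ M(s))
The quantifier ∀u sits under an odd number of negations, so it flips to ∃u.

existential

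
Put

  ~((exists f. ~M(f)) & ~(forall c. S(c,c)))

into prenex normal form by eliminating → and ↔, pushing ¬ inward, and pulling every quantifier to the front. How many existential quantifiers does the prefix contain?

0

Move each ¬ inward, flipping quantifiers it crosses:
  (forall f. M(f)) | (forall c. S(c,c))
All bound variables are already distinct, so no renaming is needed.
Extract every quantifier outward, since the variables are now distinct and don't occur free across branches:
  forall f. forall c. (M(f) | S(c,c))
The prefix is forall f forall c: 2 universal, 0 existential.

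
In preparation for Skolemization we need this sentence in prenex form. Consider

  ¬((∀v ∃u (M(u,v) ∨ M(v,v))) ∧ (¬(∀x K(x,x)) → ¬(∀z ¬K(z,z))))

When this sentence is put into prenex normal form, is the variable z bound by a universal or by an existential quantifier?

Eliminate → and ↔ using ¬ and ∨.
  ¬((∀v ∃u (M(u,v) ∨ M(v,v))) ∧ (¬¬(∀x K(x,x)) ∨ ¬(∀z ¬K(z,z))))
Push ¬ through the quantifiers and connectives to reach negation normal form:
  (∃v ∀u (¬M(u,v) ∧ ¬M(v,v))) ∨ (∃x ¬K(x,x)) ∧ (∀z ¬K(z,z))
All bound variables are already distinct, so no renaming is needed.
Pull the quantifiers to the front (each side's bound variable is not free in the other side):
  ∃v ∀u ∃x ∀z (¬M(u,v) ∧ ¬M(v,v) ∨ ¬K(x,x) ∧ ¬K(z,z))
The quantifier ∀z sits under an even number of negations (counting the antecedent side of each →), so it remains universal.

universal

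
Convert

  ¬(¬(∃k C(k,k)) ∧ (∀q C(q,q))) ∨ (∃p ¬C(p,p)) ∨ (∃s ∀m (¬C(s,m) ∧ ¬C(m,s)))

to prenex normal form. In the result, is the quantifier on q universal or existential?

Drive negations inward (¬∀x A ≡ ∃x ¬A, ¬∃x A ≡ ∀x ¬A, De Morgan for ∧/∨):
  (∃k C(k,k)) ∨ (∃q ¬C(q,q)) ∨ (∃p ¬C(p,p)) ∨ (∃s ∀m (¬C(s,m) ∧ ¬C(m,s)))
Pull the quantifiers to the front (each side's bound variable is not free in the other side):
  ∃k ∃q ∃p ∃s ∀m (C(k,k) ∨ ¬C(q,q) ∨ ¬C(p,p) ∨ ¬C(s,m) ∧ ¬C(m,s))
The quantifier ∀q sits under an odd number of negations, so it flips to ∃q.

existential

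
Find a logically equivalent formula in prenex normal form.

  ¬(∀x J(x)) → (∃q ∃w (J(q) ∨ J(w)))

∀x ∃q ∃w (J(x) ∨ J(q) ∨ J(w))

Eliminate → and ↔ using ¬ and ∨.
  ¬¬(∀x J(x)) ∨ (∃q ∃w (J(q) ∨ J(w)))
Drive negations inward (¬∀x A ≡ ∃x ¬A, ¬∃x A ≡ ∀x ¬A, De Morgan for ∧/∨):
  (∀x J(x)) ∨ (∃q ∃w (J(q) ∨ J(w)))
All bound variables are already distinct, so no renaming is needed.
Extract every quantifier outward, since the variables are now distinct and don't occur free across branches:
  ∀x ∃q ∃w (J(x) ∨ J(q) ∨ J(w))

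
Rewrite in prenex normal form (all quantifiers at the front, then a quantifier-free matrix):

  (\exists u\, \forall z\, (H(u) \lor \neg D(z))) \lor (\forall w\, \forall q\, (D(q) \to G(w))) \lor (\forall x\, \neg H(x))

\exists u\, \forall z\, \forall w\, \forall q\, \forall x\, (H(u) \lor \neg D(z) \lor \neg D(q) \lor G(w) \lor \neg H(x))

Eliminate → and ↔ using ¬ and ∨.
  (\exists u\, \forall z\, (H(u) \lor \neg D(z))) \lor (\forall w\, \forall q\, (\neg D(q) \lor G(w))) \lor (\forall x\, \neg H(x))
All bound variables are already distinct, so no renaming is needed.
Extract every quantifier outward, since the variables are now distinct and don't occur free across branches:
  \exists u\, \forall z\, \forall w\, \forall q\, \forall x\, (H(u) \lor \neg D(z) \lor \neg D(q) \lor G(w) \lor \neg H(x))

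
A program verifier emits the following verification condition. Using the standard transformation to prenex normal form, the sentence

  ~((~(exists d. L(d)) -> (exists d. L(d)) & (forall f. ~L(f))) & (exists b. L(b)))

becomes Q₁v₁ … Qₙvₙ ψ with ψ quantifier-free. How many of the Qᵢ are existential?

1

Rewrite implications/biconditionals: A → B as ¬A ∨ B.
  ~((~~(exists d. L(d)) | (exists d. L(d)) & (forall f. ~L(f))) & (exists b. L(b)))
Move each ¬ inward, flipping quantifiers it crosses:
  (forall d. ~L(d)) & ((forall d. ~L(d)) | (exists f. L(f))) | (forall b. ~L(b))
Standardize variables apart so no two quantifiers bind the same name: d↦a.
  (forall d. ~L(d)) & ((forall a. ~L(a)) | (exists f. L(f))) | (forall b. ~L(b))
Finally move all quantifiers to the prefix:
  forall d. forall a. exists f. forall b. (~L(d) & (~L(a) | L(f)) | ~L(b))
The prefix is forall d forall a exists f forall b: 3 universal, 1 existential.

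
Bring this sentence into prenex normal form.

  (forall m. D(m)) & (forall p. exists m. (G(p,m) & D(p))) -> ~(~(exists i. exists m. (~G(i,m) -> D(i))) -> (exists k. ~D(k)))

First replace A → B with ¬A ∨ B.
  ~((forall m. D(m)) & (forall p. exists m. (G(p,m) & D(p)))) | ~(~~(exists i. exists m. (~~G(i,m) | D(i))) | (exists k. ~D(k)))
Push ¬ through the quantifiers and connectives to reach negation normal form:
  (exists m. ~D(m)) | (exists p. forall m. (~G(p,m) | ~D(p))) | (forall i. forall m. (~G(i,m) & ~D(i))) & (forall k. D(k))
Rename bound variables to avoid capture: m↦r, m↦x1.
  (exists m. ~D(m)) | (exists p. forall r. (~G(p,r) | ~D(p))) | (forall i. forall x1. (~G(i,x1) & ~D(i))) & (forall k. D(k))
Pull the quantifiers to the front (each side's bound variable is not free in the other side):
  exists m. exists p. forall r. forall i. forall x1. forall k. (~D(m) | ~G(p,r) | ~D(p) | ~G(i,x1) & ~D(i) & D(k))

exists m. exists p. forall r. forall i. forall x1. forall k. (~D(m) | ~G(p,r) | ~D(p) | ~G(i,x1) & ~D(i) & D(k))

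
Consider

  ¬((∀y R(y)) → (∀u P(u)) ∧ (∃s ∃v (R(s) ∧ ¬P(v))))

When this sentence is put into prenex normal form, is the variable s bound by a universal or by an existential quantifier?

universal

First replace A → B with ¬A ∨ B.
  ¬(¬(∀y R(y)) ∨ (∀u P(u)) ∧ (∃s ∃v (R(s) ∧ ¬P(v))))
Push ¬ through the quantifiers and connectives to reach negation normal form:
  (∀y R(y)) ∧ ((∃u ¬P(u)) ∨ (∀s ∀v (¬R(s) ∨ P(v))))
Pull the quantifiers to the front (each side's bound variable is not free in the other side):
  ∀y ∃u ∀s ∀v (R(y) ∧ (¬P(u) ∨ ¬R(s) ∨ P(v)))
The quantifier ∃s sits under an odd number of negations (counting the antecedent side of each →), so it flips to ∀s.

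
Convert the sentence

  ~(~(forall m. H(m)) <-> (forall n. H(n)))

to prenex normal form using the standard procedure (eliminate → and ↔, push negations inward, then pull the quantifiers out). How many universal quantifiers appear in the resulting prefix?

2

First replace A → B with ¬A ∨ B; A ↔ B as (¬A ∨ B) ∧ (¬B ∨ A).
  ~((~~(forall m. H(m)) | (forall n. H(n))) & (~(forall n. H(n)) | ~(forall m. H(m))))
Drive negations inward (¬∀x A ≡ ∃x ¬A, ¬∃x A ≡ ∀x ¬A, De Morgan for ∧/∨):
  (exists m. ~H(m)) & (exists n. ~H(n)) | (forall n. H(n)) & (forall m. H(m))
Rename bound variables to avoid capture: n↦s, m↦c.
  (exists m. ~H(m)) & (exists n. ~H(n)) | (forall s. H(s)) & (forall c. H(c))
Extract every quantifier outward, since the variables are now distinct and don't occur free across branches:
  exists m. exists n. forall s. forall c. (~H(m) & ~H(n) | H(s) & H(c))
The prefix is exists m exists n forall s forall c: 2 universal, 2 existential.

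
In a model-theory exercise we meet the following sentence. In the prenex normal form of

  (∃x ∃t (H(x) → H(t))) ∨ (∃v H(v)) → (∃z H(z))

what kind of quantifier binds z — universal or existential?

Rewrite implications/biconditionals: A → B as ¬A ∨ B.
  ¬((∃x ∃t (¬H(x) ∨ H(t))) ∨ (∃v H(v))) ∨ (∃z H(z))
Move each ¬ inward, flipping quantifiers it crosses:
  (∀x ∀t (H(x) ∧ ¬H(t))) ∧ (∀v ¬H(v)) ∨ (∃z H(z))
Extract every quantifier outward, since the variables are now distinct and don't occur free across branches:
  ∀x ∀t ∀v ∃z (H(x) ∧ ¬H(t) ∧ ¬H(v) ∨ H(z))
The quantifier ∃z sits under an even number of negations (counting the antecedent side of each →), so it remains existential.

existential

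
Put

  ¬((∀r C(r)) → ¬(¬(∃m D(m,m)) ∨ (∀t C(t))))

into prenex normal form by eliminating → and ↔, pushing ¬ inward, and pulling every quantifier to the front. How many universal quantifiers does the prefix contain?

First replace A → B with ¬A ∨ B.
  ¬(¬(∀r C(r)) ∨ ¬(¬(∃m D(m,m)) ∨ (∀t C(t))))
Push ¬ through the quantifiers and connectives to reach negation normal form:
  (∀r C(r)) ∧ ((∀m ¬D(m,m)) ∨ (∀t C(t)))
Finally move all quantifiers to the prefix:
  ∀r ∀m ∀t (C(r) ∧ (¬D(m,m) ∨ C(t)))
The prefix is ∀r ∀m ∀t: 3 universal, 0 existential.

3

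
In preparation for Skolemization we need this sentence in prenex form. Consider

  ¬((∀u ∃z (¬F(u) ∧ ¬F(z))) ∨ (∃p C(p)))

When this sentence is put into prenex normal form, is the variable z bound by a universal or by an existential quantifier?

universal

Drive negations inward (¬∀x A ≡ ∃x ¬A, ¬∃x A ≡ ∀x ¬A, De Morgan for ∧/∨):
  (∃u ∀z (F(u) ∨ F(z))) ∧ (∀p ¬C(p))
Extract every quantifier outward, since the variables are now distinct and don't occur free across branches:
  ∃u ∀z ∀p ((F(u) ∨ F(z)) ∧ ¬C(p))
The quantifier ∃z sits under an odd number of negations, so it flips to ∀z.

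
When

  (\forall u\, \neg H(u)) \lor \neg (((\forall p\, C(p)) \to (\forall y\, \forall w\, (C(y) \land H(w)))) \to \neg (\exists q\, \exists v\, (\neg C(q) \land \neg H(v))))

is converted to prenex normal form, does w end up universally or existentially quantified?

Eliminate → and ↔ using ¬ and ∨.
  (\forall u\, \neg H(u)) \lor \neg (\neg (\neg (\forall p\, C(p)) \lor (\forall y\, \forall w\, (C(y) \land H(w)))) \lor \neg (\exists q\, \exists v\, (\neg C(q) \land \neg H(v))))
Move each ¬ inward, flipping quantifiers it crosses:
  (\forall u\, \neg H(u)) \lor ((\exists p\, \neg C(p)) \lor (\forall y\, \forall w\, (C(y) \land H(w)))) \land (\exists q\, \exists v\, (\neg C(q) \land \neg H(v)))
All bound variables are already distinct, so no renaming is needed.
Pull the quantifiers to the front (each side's bound variable is not free in the other side):
  \forall u\, \exists p\, \forall y\, \forall w\, \exists q\, \exists v\, (\neg H(u) \lor (\neg C(p) \lor C(y) \land H(w)) \land \neg C(q) \land \neg H(v))
The quantifier \forall w sits under an even number of negations (counting the antecedent side of each →), so it remains universal.

universal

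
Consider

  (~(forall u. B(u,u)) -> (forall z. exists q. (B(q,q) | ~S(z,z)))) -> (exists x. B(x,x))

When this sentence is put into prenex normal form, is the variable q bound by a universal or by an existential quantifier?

universal

Eliminate → and ↔ using ¬ and ∨.
  ~(~~(forall u. B(u,u)) | (forall z. exists q. (B(q,q) | ~S(z,z)))) | (exists x. B(x,x))
Push ¬ through the quantifiers and connectives to reach negation normal form:
  (exists u. ~B(u,u)) & (exists z. forall q. (~B(q,q) & S(z,z))) | (exists x. B(x,x))
Finally move all quantifiers to the prefix:
  exists u. exists z. forall q. exists x. (~B(u,u) & ~B(q,q) & S(z,z) | B(x,x))
The quantifier exists q sits under an odd number of negations (counting the antecedent side of each →), so it flips to forall q.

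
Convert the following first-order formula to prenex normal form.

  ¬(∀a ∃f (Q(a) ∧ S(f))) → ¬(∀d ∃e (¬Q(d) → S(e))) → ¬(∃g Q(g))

∀a ∃f ∀d ∃e ∀g (Q(a) ∧ S(f) ∨ Q(d) ∨ S(e) ∨ ¬Q(g))

Rewrite implications/biconditionals: A → B as ¬A ∨ B.
  ¬¬(∀a ∃f (Q(a) ∧ S(f))) ∨ ¬¬(∀d ∃e (¬¬Q(d) ∨ S(e))) ∨ ¬(∃g Q(g))
Drive negations inward (¬∀x A ≡ ∃x ¬A, ¬∃x A ≡ ∀x ¬A, De Morgan for ∧/∨):
  (∀a ∃f (Q(a) ∧ S(f))) ∨ (∀d ∃e (Q(d) ∨ S(e))) ∨ (∀g ¬Q(g))
All bound variables are already distinct, so no renaming is needed.
Pull the quantifiers to the front (each side's bound variable is not free in the other side):
  ∀a ∃f ∀d ∃e ∀g (Q(a) ∧ S(f) ∨ Q(d) ∨ S(e) ∨ ¬Q(g))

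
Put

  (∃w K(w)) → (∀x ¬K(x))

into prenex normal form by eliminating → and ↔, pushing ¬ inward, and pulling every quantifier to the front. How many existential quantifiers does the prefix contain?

0

Rewrite implications/biconditionals: A → B as ¬A ∨ B.
  ¬(∃w K(w)) ∨ (∀x ¬K(x))
Drive negations inward (¬∀x A ≡ ∃x ¬A, ¬∃x A ≡ ∀x ¬A, De Morgan for ∧/∨):
  (∀w ¬K(w)) ∨ (∀x ¬K(x))
Finally move all quantifiers to the prefix:
  ∀w ∀x (¬K(w) ∨ ¬K(x))
The prefix is ∀w ∀x: 2 universal, 0 existential.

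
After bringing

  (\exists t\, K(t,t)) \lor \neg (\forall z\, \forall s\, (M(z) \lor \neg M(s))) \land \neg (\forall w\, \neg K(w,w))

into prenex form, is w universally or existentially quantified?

Drive negations inward (¬∀x A ≡ ∃x ¬A, ¬∃x A ≡ ∀x ¬A, De Morgan for ∧/∨):
  (\exists t\, K(t,t)) \lor (\exists z\, \exists s\, (\neg M(z) \land M(s))) \land (\exists w\, K(w,w))
All bound variables are already distinct, so no renaming is needed.
Finally move all quantifiers to the prefix:
  \exists t\, \exists z\, \exists s\, \exists w\, (K(t,t) \lor \neg M(z) \land M(s) \land K(w,w))
The quantifier \forall w sits under an odd number of negations, so it flips to \exists w.

existential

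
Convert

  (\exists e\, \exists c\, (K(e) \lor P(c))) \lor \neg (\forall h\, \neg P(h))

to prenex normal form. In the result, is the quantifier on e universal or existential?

existential

Drive negations inward (¬∀x A ≡ ∃x ¬A, ¬∃x A ≡ ∀x ¬A, De Morgan for ∧/∨):
  (\exists e\, \exists c\, (K(e) \lor P(c))) \lor (\exists h\, P(h))
Finally move all quantifiers to the prefix:
  \exists e\, \exists c\, \exists h\, (K(e) \lor P(c) \lor P(h))
The quantifier \exists e sits under an even number of negations, so it remains existential.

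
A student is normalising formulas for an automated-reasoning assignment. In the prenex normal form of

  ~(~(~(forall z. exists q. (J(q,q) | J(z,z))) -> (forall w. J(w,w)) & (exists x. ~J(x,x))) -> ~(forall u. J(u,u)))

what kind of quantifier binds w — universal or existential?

Eliminate → and ↔ using ¬ and ∨.
  ~(~~(~~(forall z. exists q. (J(q,q) | J(z,z))) | (forall w. J(w,w)) & (exists x. ~J(x,x))) | ~(forall u. J(u,u)))
Move each ¬ inward, flipping quantifiers it crosses:
  (exists z. forall q. (~J(q,q) & ~J(z,z))) & ((exists w. ~J(w,w)) | (forall x. J(x,x))) & (forall u. J(u,u))
All bound variables are already distinct, so no renaming is needed.
Extract every quantifier outward, since the variables are now distinct and don't occur free across branches:
  exists z. forall q. exists w. forall x. forall u. (~J(q,q) & ~J(z,z) & (~J(w,w) | J(x,x)) & J(u,u))
The quantifier forall w sits under an odd number of negations (counting the antecedent side of each →), so it flips to exists w.

existential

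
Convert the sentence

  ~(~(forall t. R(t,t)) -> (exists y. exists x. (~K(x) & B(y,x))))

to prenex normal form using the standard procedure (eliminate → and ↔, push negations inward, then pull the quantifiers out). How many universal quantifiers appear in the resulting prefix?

2

Rewrite implications/biconditionals: A → B as ¬A ∨ B.
  ~(~~(forall t. R(t,t)) | (exists y. exists x. (~K(x) & B(y,x))))
Push ¬ through the quantifiers and connectives to reach negation normal form:
  (exists t. ~R(t,t)) & (forall y. forall x. (K(x) | ~B(y,x)))
All bound variables are already distinct, so no renaming is needed.
Finally move all quantifiers to the prefix:
  exists t. forall y. forall x. (~R(t,t) & (K(x) | ~B(y,x)))
The prefix is exists t forall y forall x: 2 universal, 1 existential.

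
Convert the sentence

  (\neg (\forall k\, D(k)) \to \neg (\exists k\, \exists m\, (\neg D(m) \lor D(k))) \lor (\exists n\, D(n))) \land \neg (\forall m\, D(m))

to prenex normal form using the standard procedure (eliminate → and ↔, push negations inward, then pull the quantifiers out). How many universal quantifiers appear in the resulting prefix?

3

Eliminate → and ↔ using ¬ and ∨.
  (\neg \neg (\forall k\, D(k)) \lor \neg (\exists k\, \exists m\, (\neg D(m) \lor D(k))) \lor (\exists n\, D(n))) \land \neg (\forall m\, D(m))
Drive negations inward (¬∀x A ≡ ∃x ¬A, ¬∃x A ≡ ∀x ¬A, De Morgan for ∧/∨):
  ((\forall k\, D(k)) \lor (\forall k\, \forall m\, (D(m) \land \neg D(k))) \lor (\exists n\, D(n))) \land (\exists m\, \neg D(m))
Rename bound variables to avoid capture: k↦w, m↦z.
  ((\forall k\, D(k)) \lor (\forall w\, \forall m\, (D(m) \land \neg D(w))) \lor (\exists n\, D(n))) \land (\exists z\, \neg D(z))
Finally move all quantifiers to the prefix:
  \forall k\, \forall w\, \forall m\, \exists n\, \exists z\, ((D(k) \lor D(m) \land \neg D(w) \lor D(n)) \land \neg D(z))
The prefix is \forall k \forall w \forall m \exists n \exists z: 3 universal, 2 existential.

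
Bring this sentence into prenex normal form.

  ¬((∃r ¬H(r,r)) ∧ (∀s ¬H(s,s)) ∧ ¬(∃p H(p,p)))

∀r ∃s ∃p (H(r,r) ∨ H(s,s) ∨ H(p,p))

Push ¬ through the quantifiers and connectives to reach negation normal form:
  (∀r H(r,r)) ∨ (∃s H(s,s)) ∨ (∃p H(p,p))
Pull the quantifiers to the front (each side's bound variable is not free in the other side):
  ∀r ∃s ∃p (H(r,r) ∨ H(s,s) ∨ H(p,p))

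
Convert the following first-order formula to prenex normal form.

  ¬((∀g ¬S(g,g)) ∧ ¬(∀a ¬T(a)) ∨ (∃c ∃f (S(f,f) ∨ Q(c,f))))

∃g ∀a ∀c ∀f ((S(g,g) ∨ ¬T(a)) ∧ ¬S(f,f) ∧ ¬Q(c,f))

Push ¬ through the quantifiers and connectives to reach negation normal form:
  ((∃g S(g,g)) ∨ (∀a ¬T(a))) ∧ (∀c ∀f (¬S(f,f) ∧ ¬Q(c,f)))
All bound variables are already distinct, so no renaming is needed.
Finally move all quantifiers to the prefix:
  ∃g ∀a ∀c ∀f ((S(g,g) ∨ ¬T(a)) ∧ ¬S(f,f) ∧ ¬Q(c,f))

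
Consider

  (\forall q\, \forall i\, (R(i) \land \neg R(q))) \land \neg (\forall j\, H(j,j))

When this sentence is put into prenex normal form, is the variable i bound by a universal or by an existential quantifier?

Push ¬ through the quantifiers and connectives to reach negation normal form:
  (\forall q\, \forall i\, (R(i) \land \neg R(q))) \land (\exists j\, \neg H(j,j))
Pull the quantifiers to the front (each side's bound variable is not free in the other side):
  \forall q\, \forall i\, \exists j\, (R(i) \land \neg R(q) \land \neg H(j,j))
The quantifier \forall i sits under an even number of negations, so it remains universal.

universal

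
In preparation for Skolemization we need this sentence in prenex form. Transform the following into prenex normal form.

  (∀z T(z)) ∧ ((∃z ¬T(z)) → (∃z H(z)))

Eliminate → and ↔ using ¬ and ∨.
  (∀z T(z)) ∧ (¬(∃z ¬T(z)) ∨ (∃z H(z)))
Move each ¬ inward, flipping quantifiers it crosses:
  (∀z T(z)) ∧ ((∀z T(z)) ∨ (∃z H(z)))
Rename bound variables to avoid capture: z↦v, z↦z1.
  (∀z T(z)) ∧ ((∀v T(v)) ∨ (∃z1 H(z1)))
Finally move all quantifiers to the prefix:
  ∀z ∀v ∃z1 (T(z) ∧ (T(v) ∨ H(z1)))

∀z ∀v ∃z1 (T(z) ∧ (T(v) ∨ H(z1)))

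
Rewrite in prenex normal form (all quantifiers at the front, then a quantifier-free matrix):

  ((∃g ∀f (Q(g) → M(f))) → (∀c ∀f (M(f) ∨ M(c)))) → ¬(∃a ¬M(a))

∃g ∀f ∃c ∃z ∀a ((¬Q(g) ∨ M(f)) ∧ ¬M(z) ∧ ¬M(c) ∨ M(a))

Eliminate → and ↔ using ¬ and ∨.
  ¬(¬(∃g ∀f (¬Q(g) ∨ M(f))) ∨ (∀c ∀f (M(f) ∨ M(c)))) ∨ ¬(∃a ¬M(a))
Push ¬ through the quantifiers and connectives to reach negation normal form:
  (∃g ∀f (¬Q(g) ∨ M(f))) ∧ (∃c ∃f (¬M(f) ∧ ¬M(c))) ∨ (∀a M(a))
Standardize variables apart so no two quantifiers bind the same name: f↦z.
  (∃g ∀f (¬Q(g) ∨ M(f))) ∧ (∃c ∃z (¬M(z) ∧ ¬M(c))) ∨ (∀a M(a))
Pull the quantifiers to the front (each side's bound variable is not free in the other side):
  ∃g ∀f ∃c ∃z ∀a ((¬Q(g) ∨ M(f)) ∧ ¬M(z) ∧ ¬M(c) ∨ M(a))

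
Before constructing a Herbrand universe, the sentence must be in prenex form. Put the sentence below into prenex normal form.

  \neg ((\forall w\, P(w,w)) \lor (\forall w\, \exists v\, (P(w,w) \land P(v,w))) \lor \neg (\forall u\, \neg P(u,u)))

Drive negations inward (¬∀x A ≡ ∃x ¬A, ¬∃x A ≡ ∀x ¬A, De Morgan for ∧/∨):
  (\exists w\, \neg P(w,w)) \land (\exists w\, \forall v\, (\neg P(w,w) \lor \neg P(v,w))) \land (\forall u\, \neg P(u,u))
Rename bound variables to avoid capture: w↦b.
  (\exists w\, \neg P(w,w)) \land (\exists b\, \forall v\, (\neg P(b,b) \lor \neg P(v,b))) \land (\forall u\, \neg P(u,u))
Extract every quantifier outward, since the variables are now distinct and don't occur free across branches:
  \exists w\, \exists b\, \forall v\, \forall u\, (\neg P(w,w) \land (\neg P(b,b) \lor \neg P(v,b)) \land \neg P(u,u))

\exists w\, \exists b\, \forall v\, \forall u\, (\neg P(w,w) \land (\neg P(b,b) \lor \neg P(v,b)) \land \neg P(u,u))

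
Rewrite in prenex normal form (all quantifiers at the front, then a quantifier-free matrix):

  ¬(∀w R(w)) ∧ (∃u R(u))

Push ¬ through the quantifiers and connectives to reach negation normal form:
  (∃w ¬R(w)) ∧ (∃u R(u))
All bound variables are already distinct, so no renaming is needed.
Finally move all quantifiers to the prefix:
  ∃w ∃u (¬R(w) ∧ R(u))

∃w ∃u (¬R(w) ∧ R(u))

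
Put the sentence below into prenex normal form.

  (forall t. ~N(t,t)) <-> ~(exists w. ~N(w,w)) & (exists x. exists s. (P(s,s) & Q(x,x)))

Eliminate → and ↔ using ¬ and ∨; A ↔ B as (¬A ∨ B) ∧ (¬B ∨ A).
  (~(forall t. ~N(t,t)) | ~(exists w. ~N(w,w)) & (exists x. exists s. (P(s,s) & Q(x,x)))) & (~(~(exists w. ~N(w,w)) & (exists x. exists s. (P(s,s) & Q(x,x)))) | (forall t. ~N(t,t)))
Push ¬ through the quantifiers and connectives to reach negation normal form:
  ((exists t. N(t,t)) | (forall w. N(w,w)) & (exists x. exists s. (P(s,s) & Q(x,x)))) & ((exists w. ~N(w,w)) | (forall x. forall s. (~P(s,s) | ~Q(x,x))) | (forall t. ~N(t,t)))
Standardize variables apart so no two quantifiers bind the same name: w↦a, x↦q, s↦z1, t↦w1.
  ((exists t. N(t,t)) | (forall w. N(w,w)) & (exists x. exists s. (P(s,s) & Q(x,x)))) & ((exists a. ~N(a,a)) | (forall q. forall z1. (~P(z1,z1) | ~Q(q,q))) | (forall w1. ~N(w1,w1)))
Finally move all quantifiers to the prefix:
  exists t. forall w. exists x. exists s. exists a. forall q. forall z1. forall w1. ((N(t,t) | N(w,w) & P(s,s) & Q(x,x)) & (~N(a,a) | ~P(z1,z1) | ~Q(q,q) | ~N(w1,w1)))

exists t. forall w. exists x. exists s. exists a. forall q. forall z1. forall w1. ((N(t,t) | N(w,w) & P(s,s) & Q(x,x)) & (~N(a,a) | ~P(z1,z1) | ~Q(q,q) | ~N(w1,w1)))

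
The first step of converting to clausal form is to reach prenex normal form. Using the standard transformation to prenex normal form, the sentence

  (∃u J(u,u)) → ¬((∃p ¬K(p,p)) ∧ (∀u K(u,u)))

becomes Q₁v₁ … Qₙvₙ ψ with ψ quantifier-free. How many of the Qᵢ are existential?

First replace A → B with ¬A ∨ B.
  ¬(∃u J(u,u)) ∨ ¬((∃p ¬K(p,p)) ∧ (∀u K(u,u)))
Push ¬ through the quantifiers and connectives to reach negation normal form:
  (∀u ¬J(u,u)) ∨ (∀p K(p,p)) ∨ (∃u ¬K(u,u))
Standardize variables apart so no two quantifiers bind the same name: u↦w.
  (∀u ¬J(u,u)) ∨ (∀p K(p,p)) ∨ (∃w ¬K(w,w))
Extract every quantifier outward, since the variables are now distinct and don't occur free across branches:
  ∀u ∀p ∃w (¬J(u,u) ∨ K(p,p) ∨ ¬K(w,w))
The prefix is ∀u ∀p ∃w: 2 universal, 1 existential.

1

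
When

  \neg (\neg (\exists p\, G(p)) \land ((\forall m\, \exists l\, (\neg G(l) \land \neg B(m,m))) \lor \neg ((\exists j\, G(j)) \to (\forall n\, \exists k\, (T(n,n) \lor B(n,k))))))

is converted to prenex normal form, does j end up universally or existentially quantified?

universal

Eliminate → and ↔ using ¬ and ∨.
  \neg (\neg (\exists p\, G(p)) \land ((\forall m\, \exists l\, (\neg G(l) \land \neg B(m,m))) \lor \neg (\neg (\exists j\, G(j)) \lor (\forall n\, \exists k\, (T(n,n) \lor B(n,k))))))
Move each ¬ inward, flipping quantifiers it crosses:
  (\exists p\, G(p)) \lor (\exists m\, \forall l\, (G(l) \lor B(m,m))) \land ((\forall j\, \neg G(j)) \lor (\forall n\, \exists k\, (T(n,n) \lor B(n,k))))
All bound variables are already distinct, so no renaming is needed.
Finally move all quantifiers to the prefix:
  \exists p\, \exists m\, \forall l\, \forall j\, \forall n\, \exists k\, (G(p) \lor (G(l) \lor B(m,m)) \land (\neg G(j) \lor T(n,n) \lor B(n,k)))
The quantifier \exists j sits under an odd number of negations (counting the antecedent side of each →), so it flips to \forall j.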